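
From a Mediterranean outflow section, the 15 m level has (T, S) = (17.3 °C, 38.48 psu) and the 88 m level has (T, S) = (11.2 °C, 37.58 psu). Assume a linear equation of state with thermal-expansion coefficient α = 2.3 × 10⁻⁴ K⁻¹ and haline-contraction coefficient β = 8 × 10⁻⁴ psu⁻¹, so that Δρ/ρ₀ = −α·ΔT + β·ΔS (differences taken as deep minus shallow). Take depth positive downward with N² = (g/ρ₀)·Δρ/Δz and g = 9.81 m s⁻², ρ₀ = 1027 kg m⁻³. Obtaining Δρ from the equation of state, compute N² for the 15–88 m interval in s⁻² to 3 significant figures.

ΔT = -6.1 K, ΔS = -0.90 psu (deep − shallow).
Δρ/ρ₀ = −αΔT + βΔS = 1.403 × 10⁻³ − 7.20 × 10⁻⁴ = 6.83 × 10⁻⁴, so Δρ ≈ 0.7014 kg m⁻³.
N² = (g/ρ₀)·Δρ/Δz = g·(Δρ/ρ₀)/Δz = 9.81 × 6.83 × 10⁻⁴ / 73 = 9.1784 × 10⁻⁵ s⁻² ≈ 9.18 × 10⁻⁵ s⁻².

9.18 × 10⁻⁵ s⁻²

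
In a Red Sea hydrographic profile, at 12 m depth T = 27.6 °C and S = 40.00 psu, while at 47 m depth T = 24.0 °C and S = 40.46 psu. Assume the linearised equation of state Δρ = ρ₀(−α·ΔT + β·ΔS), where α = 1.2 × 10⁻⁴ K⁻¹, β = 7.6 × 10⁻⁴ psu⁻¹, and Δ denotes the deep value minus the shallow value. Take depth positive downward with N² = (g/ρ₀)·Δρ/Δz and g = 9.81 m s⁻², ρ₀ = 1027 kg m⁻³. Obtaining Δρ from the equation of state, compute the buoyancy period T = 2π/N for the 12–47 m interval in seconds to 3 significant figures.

ΔT = -3.6 K, ΔS = +0.46 psu (deep − shallow).
Δρ/ρ₀ = −αΔT + βΔS = 4.32 × 10⁻⁴ + 3.496 × 10⁻⁴ = 7.816 × 10⁻⁴, so Δρ ≈ 0.8027 kg m⁻³.
N² = (g/ρ₀)·Δρ/Δz = g·(Δρ/ρ₀)/Δz = 9.81 × 7.816 × 10⁻⁴ / 35 = 2.1907 × 10⁻⁴ s⁻².
N = √(2.1907 × 10⁻⁴) = 0.014801 rad s⁻¹ → T = 2π/N = 424.51 s ≈ 425 s.

425 s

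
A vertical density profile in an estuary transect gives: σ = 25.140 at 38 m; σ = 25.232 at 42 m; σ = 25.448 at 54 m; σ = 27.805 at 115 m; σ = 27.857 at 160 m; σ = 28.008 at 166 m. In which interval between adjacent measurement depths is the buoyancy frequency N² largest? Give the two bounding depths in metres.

Compute the density gradient over each adjacent pair:
  38–42 m: Δρ/Δz = 0.092/4 = 0.023 kg m⁻⁴
  42–54 m: Δρ/Δz = 0.216/12 = 0.018 kg m⁻⁴
  54–115 m: Δρ/Δz = 2.357/61 = 0.039 kg m⁻⁴
  115–160 m: Δρ/Δz = 0.052/45 = 1.2 × 10⁻³ kg m⁻⁴
  160–166 m: Δρ/Δz = 0.151/6 = 0.025 kg m⁻⁴
The largest gradient is in the 54–115 m interval — the pycnocline.

54–115 m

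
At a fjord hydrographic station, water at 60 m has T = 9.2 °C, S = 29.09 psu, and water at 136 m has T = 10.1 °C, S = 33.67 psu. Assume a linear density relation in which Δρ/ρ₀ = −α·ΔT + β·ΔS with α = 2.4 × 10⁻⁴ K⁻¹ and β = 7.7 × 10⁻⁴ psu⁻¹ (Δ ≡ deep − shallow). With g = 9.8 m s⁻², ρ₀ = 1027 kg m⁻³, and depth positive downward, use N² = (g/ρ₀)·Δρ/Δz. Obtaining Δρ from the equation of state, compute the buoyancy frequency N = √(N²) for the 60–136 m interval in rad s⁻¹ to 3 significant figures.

0.0207 rad s⁻¹

ΔT = +0.9 K, ΔS = +4.58 psu (deep − shallow).
Δρ/ρ₀ = −αΔT + βΔS = -2.16 × 10⁻⁴ + 3.5266 × 10⁻³ = 3.3106 × 10⁻³, so Δρ ≈ 3.400 kg m⁻³.
N² = (g/ρ₀)·Δρ/Δz = g·(Δρ/ρ₀)/Δz = 9.8 × 3.3106 × 10⁻³ / 76 = 4.2689 × 10⁻⁴ s⁻².
N = √(4.2689 × 10⁻⁴) = 0.020661 rad s⁻¹ ≈ 0.0207 rad s⁻¹.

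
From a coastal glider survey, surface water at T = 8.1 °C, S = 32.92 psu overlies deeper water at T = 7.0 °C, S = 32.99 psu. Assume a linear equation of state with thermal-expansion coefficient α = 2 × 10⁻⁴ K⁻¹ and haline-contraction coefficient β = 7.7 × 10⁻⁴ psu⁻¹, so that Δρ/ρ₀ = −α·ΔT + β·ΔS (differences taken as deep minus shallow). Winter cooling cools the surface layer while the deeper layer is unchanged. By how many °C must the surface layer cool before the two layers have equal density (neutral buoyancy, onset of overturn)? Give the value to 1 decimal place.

1.4 °C

Neutral buoyancy requires Δρ = 0, i.e. −α(T_deep − T_surf′) + β(S_deep − S_surf) = 0.
T_surf′ = T_deep − (β/α)·ΔS = 7.0 − (7.7 × 10⁻⁴/2 × 10⁻⁴)·(+0.07) = 6.731 °C.
Cooling required: 8.1 − (6.731) = 1.369 °C.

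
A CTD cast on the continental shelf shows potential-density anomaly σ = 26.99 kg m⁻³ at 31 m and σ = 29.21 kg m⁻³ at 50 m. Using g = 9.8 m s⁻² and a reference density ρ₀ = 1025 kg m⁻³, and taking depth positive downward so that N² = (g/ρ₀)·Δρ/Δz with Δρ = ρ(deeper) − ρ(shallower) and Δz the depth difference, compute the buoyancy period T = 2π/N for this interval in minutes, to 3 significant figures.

Δρ = 1029.21 − 1026.99 = 2.22 kg m⁻³ over Δz = 50 − 31 = 19 m.
N² = (9.8/1025) × (2.22/19) = 1.1171 × 10⁻³ s⁻².
N = √(1.1171 × 10⁻³) = 0.033423 rad s⁻¹, so T = 2π/N = 187.99 s = 3.1332 min ≈ 3.13 min.
N² > 0, so the interval is statically stable.

3.13 min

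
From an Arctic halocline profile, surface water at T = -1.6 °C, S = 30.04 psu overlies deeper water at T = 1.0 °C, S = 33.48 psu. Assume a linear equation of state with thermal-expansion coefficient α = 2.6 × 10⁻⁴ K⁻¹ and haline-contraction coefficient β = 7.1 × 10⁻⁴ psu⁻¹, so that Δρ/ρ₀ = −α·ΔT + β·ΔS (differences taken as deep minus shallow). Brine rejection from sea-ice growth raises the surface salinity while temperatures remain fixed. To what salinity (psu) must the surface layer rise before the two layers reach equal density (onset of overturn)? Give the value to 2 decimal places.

32.53 psu

Neutral buoyancy requires −α(T_deep − T_surf) + β(S_deep − S_surf′) = 0.
S_surf′ = S_deep − (α/β)·ΔT = 33.48 − (2.6 × 10⁻⁴/7.1 × 10⁻⁴)·(+2.6) = 32.5279 psu.
Increase required: 32.5279 − 30.04 = 2.4879 psu.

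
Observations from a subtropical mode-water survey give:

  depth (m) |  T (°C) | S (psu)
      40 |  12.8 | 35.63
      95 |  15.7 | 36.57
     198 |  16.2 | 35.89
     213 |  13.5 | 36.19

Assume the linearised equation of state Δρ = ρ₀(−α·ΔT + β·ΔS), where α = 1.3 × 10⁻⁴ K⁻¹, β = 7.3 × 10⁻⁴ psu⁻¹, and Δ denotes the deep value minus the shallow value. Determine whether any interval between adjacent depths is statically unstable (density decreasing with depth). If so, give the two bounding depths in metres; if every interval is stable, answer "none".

Evaluate Δρ/ρ₀ = −αΔT + βΔS across each adjacent pair:
  40–95 m: −αΔT+βΔS = −(1.3 × 10⁻⁴)(+2.9)+(7.3 × 10⁻⁴)(+0.94) = 3.1 × 10⁻⁴ → stable
  95–198 m: −αΔT+βΔS = −(1.3 × 10⁻⁴)(+0.5)+(7.3 × 10⁻⁴)(-0.68) = -5.6 × 10⁻⁴ → UNSTABLE
  198–213 m: −αΔT+βΔS = −(1.3 × 10⁻⁴)(-2.7)+(7.3 × 10⁻⁴)(+0.30) = 5.7 × 10⁻⁴ → stable
The 95–198 m interval has Δρ < 0: lighter water underlies denser water.

95–198 m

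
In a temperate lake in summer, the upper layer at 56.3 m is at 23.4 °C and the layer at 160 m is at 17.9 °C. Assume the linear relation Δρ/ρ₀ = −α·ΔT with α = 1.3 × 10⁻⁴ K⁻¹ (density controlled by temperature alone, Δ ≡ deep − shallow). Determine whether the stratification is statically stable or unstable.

ΔT = 17.9 − 23.4 = -5.5 K, so Δρ/ρ₀ = −αΔT = 7.15 × 10⁻⁴.
Δρ/ρ₀ > 0, so Δρ > 0: deeper water is denser → statically stable.

stable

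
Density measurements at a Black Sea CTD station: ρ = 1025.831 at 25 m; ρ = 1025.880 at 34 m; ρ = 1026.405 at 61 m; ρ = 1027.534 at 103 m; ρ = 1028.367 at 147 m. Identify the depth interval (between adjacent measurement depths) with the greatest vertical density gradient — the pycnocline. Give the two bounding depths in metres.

61–103 m

Compute the density gradient over each adjacent pair:
  25–34 m: Δρ/Δz = 0.049/9 = 5.4 × 10⁻³ kg m⁻⁴
  34–61 m: Δρ/Δz = 0.525/27 = 0.019 kg m⁻⁴
  61–103 m: Δρ/Δz = 1.129/42 = 0.027 kg m⁻⁴
  103–147 m: Δρ/Δz = 0.833/44 = 0.019 kg m⁻⁴
The largest gradient is in the 61–103 m interval — the pycnocline.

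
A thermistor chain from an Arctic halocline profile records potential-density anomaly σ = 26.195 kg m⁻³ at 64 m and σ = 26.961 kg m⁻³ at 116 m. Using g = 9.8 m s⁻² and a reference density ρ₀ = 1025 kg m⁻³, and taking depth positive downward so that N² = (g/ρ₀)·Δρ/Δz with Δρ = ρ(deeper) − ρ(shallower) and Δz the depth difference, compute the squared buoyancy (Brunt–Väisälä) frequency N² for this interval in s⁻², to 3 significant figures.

Δρ = 1026.961 − 1026.195 = 0.766 kg m⁻³ over Δz = 116 − 64 = 52 m.
N² = (9.8/1025) × (0.766/52) = 1.4084 × 10⁻⁴ s⁻² ≈ 1.41 × 10⁻⁴ s⁻².
N² > 0, so the interval is statically stable.

1.41 × 10⁻⁴ s⁻²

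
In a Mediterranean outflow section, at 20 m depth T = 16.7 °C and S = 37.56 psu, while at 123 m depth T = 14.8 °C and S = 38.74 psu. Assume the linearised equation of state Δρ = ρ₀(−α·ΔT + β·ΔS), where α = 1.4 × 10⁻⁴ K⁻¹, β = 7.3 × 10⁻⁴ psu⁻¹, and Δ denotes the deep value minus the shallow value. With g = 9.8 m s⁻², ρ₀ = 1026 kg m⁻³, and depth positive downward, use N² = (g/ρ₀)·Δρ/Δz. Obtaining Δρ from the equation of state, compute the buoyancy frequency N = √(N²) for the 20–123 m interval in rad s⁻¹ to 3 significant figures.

ΔT = -1.9 K, ΔS = +1.18 psu (deep − shallow).
Δρ/ρ₀ = −αΔT + βΔS = 2.66 × 10⁻⁴ + 8.614 × 10⁻⁴ = 1.1274 × 10⁻³, so Δρ ≈ 1.157 kg m⁻³.
N² = (g/ρ₀)·Δρ/Δz = g·(Δρ/ρ₀)/Δz = 9.8 × 1.1274 × 10⁻³ / 103 = 1.0727 × 10⁻⁴ s⁻².
N = √(1.0727 × 10⁻⁴) = 0.010357 rad s⁻¹ ≈ 0.0104 rad s⁻¹.

0.0104 rad s⁻¹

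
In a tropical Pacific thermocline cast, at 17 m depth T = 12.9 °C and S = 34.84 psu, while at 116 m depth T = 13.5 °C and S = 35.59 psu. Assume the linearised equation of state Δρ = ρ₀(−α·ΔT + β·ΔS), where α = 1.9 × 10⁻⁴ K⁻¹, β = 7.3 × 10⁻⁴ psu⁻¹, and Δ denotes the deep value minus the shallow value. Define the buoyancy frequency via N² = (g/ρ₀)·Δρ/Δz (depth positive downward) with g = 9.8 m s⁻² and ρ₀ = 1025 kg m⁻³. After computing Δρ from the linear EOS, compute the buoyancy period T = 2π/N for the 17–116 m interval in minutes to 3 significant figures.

ΔT = +0.6 K, ΔS = +0.75 psu (deep − shallow).
Δρ/ρ₀ = −αΔT + βΔS = -1.14 × 10⁻⁴ + 5.475 × 10⁻⁴ = 4.335 × 10⁻⁴, so Δρ ≈ 0.4443 kg m⁻³.
N² = (g/ρ₀)·Δρ/Δz = g·(Δρ/ρ₀)/Δz = 9.8 × 4.335 × 10⁻⁴ / 99 = 4.2912 × 10⁻⁵ s⁻².
N = √(4.2912 × 10⁻⁵) = 6.5507 × 10⁻³ rad s⁻¹ → T = 2π/N = 959.16 s = 15.986 min ≈ 16.0 min.

16.0 min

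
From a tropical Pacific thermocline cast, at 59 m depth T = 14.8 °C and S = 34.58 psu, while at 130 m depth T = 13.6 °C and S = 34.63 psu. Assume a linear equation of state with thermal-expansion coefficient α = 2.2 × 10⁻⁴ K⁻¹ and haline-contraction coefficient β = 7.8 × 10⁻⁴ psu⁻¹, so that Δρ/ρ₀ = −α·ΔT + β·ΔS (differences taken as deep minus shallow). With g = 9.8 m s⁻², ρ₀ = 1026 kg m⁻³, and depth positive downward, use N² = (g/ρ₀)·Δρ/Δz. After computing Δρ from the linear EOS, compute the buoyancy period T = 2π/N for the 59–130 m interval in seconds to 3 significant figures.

ΔT = -1.2 K, ΔS = +0.05 psu (deep − shallow).
Δρ/ρ₀ = −αΔT + βΔS = 2.64 × 10⁻⁴ + 3.90 × 10⁻⁵ = 3.03 × 10⁻⁴, so Δρ ≈ 0.3109 kg m⁻³.
N² = (g/ρ₀)·Δρ/Δz = g·(Δρ/ρ₀)/Δz = 9.8 × 3.03 × 10⁻⁴ / 71 = 4.1823 × 10⁻⁵ s⁻².
N = √(4.1823 × 10⁻⁵) = 6.4671 × 10⁻³ rad s⁻¹ → T = 2π/N = 971.56 s ≈ 972 s.

972 s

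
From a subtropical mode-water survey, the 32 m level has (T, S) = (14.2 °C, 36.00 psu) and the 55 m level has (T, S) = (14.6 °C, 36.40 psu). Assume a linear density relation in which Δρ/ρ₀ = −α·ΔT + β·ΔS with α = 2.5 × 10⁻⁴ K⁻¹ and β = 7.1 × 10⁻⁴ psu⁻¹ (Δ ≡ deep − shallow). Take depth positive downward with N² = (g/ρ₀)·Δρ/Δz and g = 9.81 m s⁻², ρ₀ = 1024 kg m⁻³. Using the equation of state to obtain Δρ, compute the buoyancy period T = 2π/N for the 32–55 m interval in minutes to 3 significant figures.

ΔT = +0.4 K, ΔS = +0.40 psu (deep − shallow).
Δρ/ρ₀ = −αΔT + βΔS = -1.00 × 10⁻⁴ + 2.84 × 10⁻⁴ = 1.84 × 10⁻⁴, so Δρ ≈ 0.1884 kg m⁻³.
N² = (g/ρ₀)·Δρ/Δz = g·(Δρ/ρ₀)/Δz = 9.81 × 1.84 × 10⁻⁴ / 23 = 7.8480 × 10⁻⁵ s⁻².
N = √(7.8480 × 10⁻⁵) = 8.8589 × 10⁻³ rad s⁻¹ → T = 2π/N = 709.25 s = 11.821 min ≈ 11.8 min.

11.8 min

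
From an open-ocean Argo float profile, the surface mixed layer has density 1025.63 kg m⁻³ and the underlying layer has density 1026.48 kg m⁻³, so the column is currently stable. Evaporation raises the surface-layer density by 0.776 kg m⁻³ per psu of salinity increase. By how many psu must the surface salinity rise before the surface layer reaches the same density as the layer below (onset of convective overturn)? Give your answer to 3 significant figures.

1.10 psu

Density deficit of the surface layer: 1026.48 − 1025.63 = 0.85 kg m⁻³.
Required change = 0.85 / 0.776 = 1.10 psu.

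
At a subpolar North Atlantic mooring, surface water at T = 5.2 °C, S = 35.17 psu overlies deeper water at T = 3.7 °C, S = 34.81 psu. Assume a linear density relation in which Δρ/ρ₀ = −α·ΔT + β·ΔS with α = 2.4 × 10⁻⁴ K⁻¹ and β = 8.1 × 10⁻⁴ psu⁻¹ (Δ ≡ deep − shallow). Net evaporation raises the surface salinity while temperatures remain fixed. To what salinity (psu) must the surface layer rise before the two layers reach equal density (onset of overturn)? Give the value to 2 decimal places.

35.25 psu

Neutral buoyancy requires −α(T_deep − T_surf) + β(S_deep − S_surf′) = 0.
S_surf′ = S_deep − (α/β)·ΔT = 34.81 − (2.4 × 10⁻⁴/8.1 × 10⁻⁴)·(-1.5) = 35.2544 psu.
Increase required: 35.2544 − 35.17 = 0.0844 psu.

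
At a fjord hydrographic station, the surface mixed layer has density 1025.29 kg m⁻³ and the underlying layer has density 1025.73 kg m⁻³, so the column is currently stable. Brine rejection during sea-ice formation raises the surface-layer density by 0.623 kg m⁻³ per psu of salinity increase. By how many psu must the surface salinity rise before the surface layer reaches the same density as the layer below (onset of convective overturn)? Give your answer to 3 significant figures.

0.706 psu

Density deficit of the surface layer: 1025.73 − 1025.29 = 0.44 kg m⁻³.
Required change = 0.44 / 0.623 = 0.706 psu.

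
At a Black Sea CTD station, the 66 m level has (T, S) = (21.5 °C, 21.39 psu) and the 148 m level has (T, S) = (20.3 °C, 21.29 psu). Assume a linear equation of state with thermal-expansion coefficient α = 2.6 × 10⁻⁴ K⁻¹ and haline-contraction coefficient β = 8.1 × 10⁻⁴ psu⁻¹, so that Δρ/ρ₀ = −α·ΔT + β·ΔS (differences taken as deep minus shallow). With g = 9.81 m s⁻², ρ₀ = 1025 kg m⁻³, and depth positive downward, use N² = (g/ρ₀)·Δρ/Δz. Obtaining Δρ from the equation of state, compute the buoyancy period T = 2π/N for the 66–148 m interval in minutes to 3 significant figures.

19.9 min

ΔT = -1.2 K, ΔS = -0.10 psu (deep − shallow).
Δρ/ρ₀ = −αΔT + βΔS = 3.12 × 10⁻⁴ − 8.10 × 10⁻⁵ = 2.31 × 10⁻⁴, so Δρ ≈ 0.2368 kg m⁻³.
N² = (g/ρ₀)·Δρ/Δz = g·(Δρ/ρ₀)/Δz = 9.81 × 2.31 × 10⁻⁴ / 82 = 2.7635 × 10⁻⁵ s⁻².
N = √(2.7635 × 10⁻⁵) = 5.2569 × 10⁻³ rad s⁻¹ → T = 2π/N = 1.1952 × 10³ s = 19.920 min ≈ 19.9 min.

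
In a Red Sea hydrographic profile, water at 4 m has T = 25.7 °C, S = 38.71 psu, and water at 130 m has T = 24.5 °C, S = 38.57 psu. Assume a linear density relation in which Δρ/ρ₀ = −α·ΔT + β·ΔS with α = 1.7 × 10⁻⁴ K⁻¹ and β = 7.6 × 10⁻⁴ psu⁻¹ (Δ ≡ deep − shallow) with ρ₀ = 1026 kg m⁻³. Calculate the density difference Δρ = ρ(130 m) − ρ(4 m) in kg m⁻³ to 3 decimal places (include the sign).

ΔT = -1.2 K, ΔS = -0.14 psu (deep − shallow).
Δρ/ρ₀ = −(1.7 × 10⁻⁴)(-1.2) + (7.6 × 10⁻⁴)(-0.14) = 9.76 × 10⁻⁵.
Δρ = 1026 × (9.76 × 10⁻⁵) = +0.100 kg m⁻³.
Positive Δρ: denser below, stable.

+0.100 kg m⁻³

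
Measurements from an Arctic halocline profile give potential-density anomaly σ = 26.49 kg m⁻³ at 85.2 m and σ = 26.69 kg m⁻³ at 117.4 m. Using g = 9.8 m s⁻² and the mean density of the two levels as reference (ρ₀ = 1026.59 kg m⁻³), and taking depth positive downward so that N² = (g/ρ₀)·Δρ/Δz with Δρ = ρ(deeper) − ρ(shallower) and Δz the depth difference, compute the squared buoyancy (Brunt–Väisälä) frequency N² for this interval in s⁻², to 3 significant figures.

5.93 × 10⁻⁵ s⁻²

Δρ = 1026.69 − 1026.49 = 0.20 kg m⁻³ over Δz = 117.4 − 85.2 = 32.2 m.
N² = (9.8/1026.59) × (0.20/32.2) = 5.9293 × 10⁻⁵ s⁻² ≈ 5.93 × 10⁻⁵ s⁻².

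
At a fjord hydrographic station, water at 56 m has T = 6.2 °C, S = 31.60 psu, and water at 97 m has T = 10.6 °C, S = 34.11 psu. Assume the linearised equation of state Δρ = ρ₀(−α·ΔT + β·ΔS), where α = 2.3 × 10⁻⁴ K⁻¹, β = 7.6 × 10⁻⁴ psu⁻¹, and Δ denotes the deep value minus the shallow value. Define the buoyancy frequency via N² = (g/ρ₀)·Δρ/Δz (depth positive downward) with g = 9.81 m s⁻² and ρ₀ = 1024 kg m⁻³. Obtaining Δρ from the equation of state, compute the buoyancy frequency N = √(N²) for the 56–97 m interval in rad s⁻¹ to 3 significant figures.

ΔT = +4.4 K, ΔS = +2.51 psu (deep − shallow).
Δρ/ρ₀ = −αΔT + βΔS = -1.012 × 10⁻³ + 1.9076 × 10⁻³ = 8.956 × 10⁻⁴, so Δρ ≈ 0.9171 kg m⁻³.
N² = (g/ρ₀)·Δρ/Δz = g·(Δρ/ρ₀)/Δz = 9.81 × 8.956 × 10⁻⁴ / 41 = 2.1429 × 10⁻⁴ s⁻².
N = √(2.1429 × 10⁻⁴) = 0.014639 rad s⁻¹ ≈ 0.0146 rad s⁻¹.

0.0146 rad s⁻¹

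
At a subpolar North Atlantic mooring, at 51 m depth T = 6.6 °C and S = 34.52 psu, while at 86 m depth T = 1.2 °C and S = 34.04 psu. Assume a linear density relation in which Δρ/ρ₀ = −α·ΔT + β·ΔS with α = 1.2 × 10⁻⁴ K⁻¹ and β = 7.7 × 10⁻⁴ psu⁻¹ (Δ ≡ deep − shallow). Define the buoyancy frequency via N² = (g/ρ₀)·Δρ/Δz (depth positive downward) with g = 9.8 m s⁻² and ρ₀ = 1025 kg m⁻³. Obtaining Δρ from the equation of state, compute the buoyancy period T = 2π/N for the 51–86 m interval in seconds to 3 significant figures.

ΔT = -5.4 K, ΔS = -0.48 psu (deep − shallow).
Δρ/ρ₀ = −αΔT + βΔS = 6.48 × 10⁻⁴ − 3.696 × 10⁻⁴ = 2.784 × 10⁻⁴, so Δρ ≈ 0.2854 kg m⁻³.
N² = (g/ρ₀)·Δρ/Δz = g·(Δρ/ρ₀)/Δz = 9.8 × 2.784 × 10⁻⁴ / 35 = 7.7952 × 10⁻⁵ s⁻².
N = √(7.7952 × 10⁻⁵) = 8.8290 × 10⁻³ rad s⁻¹ → T = 2π/N = 711.65 s ≈ 712 s.

712 s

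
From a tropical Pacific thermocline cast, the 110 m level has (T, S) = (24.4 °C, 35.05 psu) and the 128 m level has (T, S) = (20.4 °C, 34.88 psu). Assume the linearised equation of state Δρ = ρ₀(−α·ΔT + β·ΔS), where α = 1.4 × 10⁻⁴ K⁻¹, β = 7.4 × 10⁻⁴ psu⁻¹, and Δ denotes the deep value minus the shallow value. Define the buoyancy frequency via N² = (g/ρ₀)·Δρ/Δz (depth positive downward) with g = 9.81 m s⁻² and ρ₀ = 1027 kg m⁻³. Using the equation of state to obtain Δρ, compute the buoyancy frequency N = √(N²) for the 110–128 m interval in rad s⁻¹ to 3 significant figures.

0.0154 rad s⁻¹

ΔT = -4.0 K, ΔS = -0.17 psu (deep − shallow).
Δρ/ρ₀ = −αΔT + βΔS = 5.60 × 10⁻⁴ − 1.258 × 10⁻⁴ = 4.342 × 10⁻⁴, so Δρ ≈ 0.4459 kg m⁻³.
N² = (g/ρ₀)·Δρ/Δz = g·(Δρ/ρ₀)/Δz = 9.81 × 4.342 × 10⁻⁴ / 18 = 2.3664 × 10⁻⁴ s⁻².
N = √(2.3664 × 10⁻⁴) = 0.015383 rad s⁻¹ ≈ 0.0154 rad s⁻¹.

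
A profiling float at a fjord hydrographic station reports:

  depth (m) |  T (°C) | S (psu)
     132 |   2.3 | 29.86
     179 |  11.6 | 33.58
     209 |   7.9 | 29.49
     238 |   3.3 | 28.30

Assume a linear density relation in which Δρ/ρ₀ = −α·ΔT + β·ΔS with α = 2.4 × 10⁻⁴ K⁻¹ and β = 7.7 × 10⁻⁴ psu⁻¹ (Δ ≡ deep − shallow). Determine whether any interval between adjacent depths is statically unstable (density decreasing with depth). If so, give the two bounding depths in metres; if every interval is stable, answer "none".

179–209 m

Evaluate Δρ/ρ₀ = −αΔT + βΔS across each adjacent pair:
  132–179 m: −αΔT+βΔS = −(2.4 × 10⁻⁴)(+9.3)+(7.7 × 10⁻⁴)(+3.72) = 6.3 × 10⁻⁴ → stable
  179–209 m: −αΔT+βΔS = −(2.4 × 10⁻⁴)(-3.7)+(7.7 × 10⁻⁴)(-4.09) = -2.3 × 10⁻³ → UNSTABLE
  209–238 m: −αΔT+βΔS = −(2.4 × 10⁻⁴)(-4.6)+(7.7 × 10⁻⁴)(-1.19) = 1.9 × 10⁻⁴ → stable
The 179–209 m interval has Δρ < 0: lighter water underlies denser water.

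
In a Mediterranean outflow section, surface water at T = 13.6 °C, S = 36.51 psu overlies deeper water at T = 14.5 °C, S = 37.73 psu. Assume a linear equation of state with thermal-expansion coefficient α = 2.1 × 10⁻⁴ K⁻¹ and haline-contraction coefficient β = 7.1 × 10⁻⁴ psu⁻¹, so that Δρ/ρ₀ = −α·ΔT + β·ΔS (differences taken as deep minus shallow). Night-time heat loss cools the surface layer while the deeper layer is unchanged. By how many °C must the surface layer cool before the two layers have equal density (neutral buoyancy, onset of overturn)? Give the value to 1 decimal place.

3.2 °C

Neutral buoyancy requires Δρ = 0, i.e. −α(T_deep − T_surf′) + β(S_deep − S_surf) = 0.
T_surf′ = T_deep − (β/α)·ΔS = 14.5 − (7.1 × 10⁻⁴/2.1 × 10⁻⁴)·(+1.22) = 10.375 °C.
Cooling required: 13.6 − (10.375) = 3.225 °C.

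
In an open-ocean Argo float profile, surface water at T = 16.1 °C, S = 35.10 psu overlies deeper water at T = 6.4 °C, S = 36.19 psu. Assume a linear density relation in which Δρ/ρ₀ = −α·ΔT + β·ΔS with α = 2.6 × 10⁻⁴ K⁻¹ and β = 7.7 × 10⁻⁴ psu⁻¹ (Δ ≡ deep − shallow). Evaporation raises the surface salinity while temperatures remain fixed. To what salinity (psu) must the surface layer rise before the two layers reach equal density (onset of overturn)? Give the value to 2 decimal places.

39.47 psu

Neutral buoyancy requires −α(T_deep − T_surf) + β(S_deep − S_surf′) = 0.
S_surf′ = S_deep − (α/β)·ΔT = 36.19 − (2.6 × 10⁻⁴/7.7 × 10⁻⁴)·(-9.7) = 39.4653 psu.
Increase required: 39.4653 − 35.10 = 4.3653 psu.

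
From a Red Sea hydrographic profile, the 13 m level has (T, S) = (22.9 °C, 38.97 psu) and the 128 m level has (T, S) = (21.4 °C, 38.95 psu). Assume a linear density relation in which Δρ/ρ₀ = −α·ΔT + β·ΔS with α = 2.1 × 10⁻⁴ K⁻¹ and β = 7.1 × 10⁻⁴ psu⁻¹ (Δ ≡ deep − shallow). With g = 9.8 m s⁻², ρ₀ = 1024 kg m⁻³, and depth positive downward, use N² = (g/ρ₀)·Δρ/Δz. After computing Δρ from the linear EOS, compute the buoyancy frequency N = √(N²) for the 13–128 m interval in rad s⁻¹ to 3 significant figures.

5.06 × 10⁻³ rad s⁻¹

ΔT = -1.5 K, ΔS = -0.02 psu (deep − shallow).
Δρ/ρ₀ = −αΔT + βΔS = 3.15 × 10⁻⁴ − 1.42 × 10⁻⁵ = 3.008 × 10⁻⁴, so Δρ ≈ 0.3080 kg m⁻³.
N² = (g/ρ₀)·Δρ/Δz = g·(Δρ/ρ₀)/Δz = 9.8 × 3.008 × 10⁻⁴ / 115 = 2.5633 × 10⁻⁵ s⁻².
N = √(2.5633 × 10⁻⁵) = 5.0629 × 10⁻³ rad s⁻¹ ≈ 5.06 × 10⁻³ rad s⁻¹.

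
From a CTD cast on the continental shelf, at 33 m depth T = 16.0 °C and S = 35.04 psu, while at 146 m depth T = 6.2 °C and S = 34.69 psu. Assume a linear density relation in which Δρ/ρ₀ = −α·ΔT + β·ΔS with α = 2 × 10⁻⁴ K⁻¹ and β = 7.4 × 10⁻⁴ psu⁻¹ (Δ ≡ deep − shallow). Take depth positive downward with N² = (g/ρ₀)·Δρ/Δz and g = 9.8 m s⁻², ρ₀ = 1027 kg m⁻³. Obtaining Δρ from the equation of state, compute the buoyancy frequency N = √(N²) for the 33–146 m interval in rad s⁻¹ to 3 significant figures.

0.0121 rad s⁻¹

ΔT = -9.8 K, ΔS = -0.35 psu (deep − shallow).
Δρ/ρ₀ = −αΔT + βΔS = 1.96 × 10⁻³ − 2.59 × 10⁻⁴ = 1.701 × 10⁻³, so Δρ ≈ 1.747 kg m⁻³.
N² = (g/ρ₀)·Δρ/Δz = g·(Δρ/ρ₀)/Δz = 9.8 × 1.701 × 10⁻³ / 113 = 1.4752 × 10⁻⁴ s⁻².
N = √(1.4752 × 10⁻⁴) = 0.012146 rad s⁻¹ ≈ 0.0121 rad s⁻¹.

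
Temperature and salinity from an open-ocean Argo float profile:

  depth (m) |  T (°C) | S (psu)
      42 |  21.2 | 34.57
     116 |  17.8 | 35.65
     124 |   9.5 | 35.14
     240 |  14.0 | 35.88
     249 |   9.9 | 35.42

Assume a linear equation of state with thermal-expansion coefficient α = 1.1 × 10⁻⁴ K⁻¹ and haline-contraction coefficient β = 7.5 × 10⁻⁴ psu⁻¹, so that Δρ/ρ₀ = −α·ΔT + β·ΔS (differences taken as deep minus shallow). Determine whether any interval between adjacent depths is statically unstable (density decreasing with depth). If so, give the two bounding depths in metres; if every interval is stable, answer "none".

Evaluate Δρ/ρ₀ = −αΔT + βΔS across each adjacent pair:
  42–116 m: −αΔT+βΔS = −(1.1 × 10⁻⁴)(-3.4)+(7.5 × 10⁻⁴)(+1.08) = 1.2 × 10⁻³ → stable
  116–124 m: −αΔT+βΔS = −(1.1 × 10⁻⁴)(-8.3)+(7.5 × 10⁻⁴)(-0.51) = 5.3 × 10⁻⁴ → stable
  124–240 m: −αΔT+βΔS = −(1.1 × 10⁻⁴)(+4.5)+(7.5 × 10⁻⁴)(+0.74) = 6.0 × 10⁻⁵ → stable
  240–249 m: −αΔT+βΔS = −(1.1 × 10⁻⁴)(-4.1)+(7.5 × 10⁻⁴)(-0.46) = 1.1 × 10⁻⁴ → stable
Every interval has Δρ > 0: the column is stably stratified throughout.

none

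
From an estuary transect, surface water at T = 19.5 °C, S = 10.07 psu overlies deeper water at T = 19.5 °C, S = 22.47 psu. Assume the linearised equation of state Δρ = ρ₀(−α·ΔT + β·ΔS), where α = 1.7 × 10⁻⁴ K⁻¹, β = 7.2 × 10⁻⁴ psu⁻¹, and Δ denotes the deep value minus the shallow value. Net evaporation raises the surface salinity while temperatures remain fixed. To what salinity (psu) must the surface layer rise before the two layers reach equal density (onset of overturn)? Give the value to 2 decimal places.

Neutral buoyancy requires −α(T_deep − T_surf) + β(S_deep − S_surf′) = 0.
S_surf′ = S_deep − (α/β)·ΔT = 22.47 − (1.7 × 10⁻⁴/7.2 × 10⁻⁴)·(+0.0) = 22.4700 psu.
Increase required: 22.4700 − 10.07 = 12.4000 psu.

22.47 psu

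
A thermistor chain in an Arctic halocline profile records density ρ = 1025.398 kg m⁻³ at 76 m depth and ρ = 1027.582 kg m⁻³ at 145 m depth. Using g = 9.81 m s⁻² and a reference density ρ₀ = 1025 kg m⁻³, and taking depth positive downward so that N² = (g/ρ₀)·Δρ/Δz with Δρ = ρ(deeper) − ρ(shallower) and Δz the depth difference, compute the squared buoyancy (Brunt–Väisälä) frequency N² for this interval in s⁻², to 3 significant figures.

3.03 × 10⁻⁴ s⁻²

Δρ = 1027.582 − 1025.398 = 2.184 kg m⁻³ over Δz = 145 − 76 = 69 m.
N² = (9.81/1025) × (2.184/69) = 3.0293 × 10⁻⁴ s⁻² ≈ 3.03 × 10⁻⁴ s⁻².
A positive N² confirms static stability across the interval.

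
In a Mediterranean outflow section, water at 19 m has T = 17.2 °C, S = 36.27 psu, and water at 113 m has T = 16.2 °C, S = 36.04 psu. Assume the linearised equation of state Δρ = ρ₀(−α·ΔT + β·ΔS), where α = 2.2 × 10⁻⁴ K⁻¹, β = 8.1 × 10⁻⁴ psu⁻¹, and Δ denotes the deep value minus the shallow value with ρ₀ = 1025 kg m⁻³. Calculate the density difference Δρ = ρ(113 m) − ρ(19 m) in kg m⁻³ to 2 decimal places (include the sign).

ΔT = -1.0 K, ΔS = -0.23 psu (deep − shallow).
Δρ/ρ₀ = −(2.2 × 10⁻⁴)(-1.0) + (8.1 × 10⁻⁴)(-0.23) = 3.37 × 10⁻⁵.
Δρ = 1025 × (3.37 × 10⁻⁵) = +0.03 kg m⁻³.
Positive Δρ: denser below, stable.

+0.03 kg m⁻³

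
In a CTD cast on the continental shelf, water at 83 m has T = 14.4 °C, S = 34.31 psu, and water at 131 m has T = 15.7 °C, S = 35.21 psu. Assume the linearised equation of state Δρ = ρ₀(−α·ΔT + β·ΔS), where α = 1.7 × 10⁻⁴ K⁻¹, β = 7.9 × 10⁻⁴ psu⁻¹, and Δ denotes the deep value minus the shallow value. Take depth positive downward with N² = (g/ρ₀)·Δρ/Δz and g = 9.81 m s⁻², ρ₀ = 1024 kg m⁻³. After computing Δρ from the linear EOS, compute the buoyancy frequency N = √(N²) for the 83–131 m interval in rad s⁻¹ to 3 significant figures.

ΔT = +1.3 K, ΔS = +0.90 psu (deep − shallow).
Δρ/ρ₀ = −αΔT + βΔS = -2.21 × 10⁻⁴ + 7.11 × 10⁻⁴ = 4.90 × 10⁻⁴, so Δρ ≈ 0.5018 kg m⁻³.
N² = (g/ρ₀)·Δρ/Δz = g·(Δρ/ρ₀)/Δz = 9.81 × 4.90 × 10⁻⁴ / 48 = 1.0014 × 10⁻⁴ s⁻².
N = √(1.0014 × 10⁻⁴) = 0.010007 rad s⁻¹ ≈ 0.0100 rad s⁻¹.

0.0100 rad s⁻¹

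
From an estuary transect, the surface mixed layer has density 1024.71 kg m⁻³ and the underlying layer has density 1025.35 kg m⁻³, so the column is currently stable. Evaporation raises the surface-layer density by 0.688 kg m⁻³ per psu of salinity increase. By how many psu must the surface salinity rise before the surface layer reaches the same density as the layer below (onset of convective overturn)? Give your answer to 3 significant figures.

Density deficit of the surface layer: 1025.35 − 1024.71 = 0.64 kg m⁻³.
Required change = 0.64 / 0.688 = 0.930 psu.

0.930 psu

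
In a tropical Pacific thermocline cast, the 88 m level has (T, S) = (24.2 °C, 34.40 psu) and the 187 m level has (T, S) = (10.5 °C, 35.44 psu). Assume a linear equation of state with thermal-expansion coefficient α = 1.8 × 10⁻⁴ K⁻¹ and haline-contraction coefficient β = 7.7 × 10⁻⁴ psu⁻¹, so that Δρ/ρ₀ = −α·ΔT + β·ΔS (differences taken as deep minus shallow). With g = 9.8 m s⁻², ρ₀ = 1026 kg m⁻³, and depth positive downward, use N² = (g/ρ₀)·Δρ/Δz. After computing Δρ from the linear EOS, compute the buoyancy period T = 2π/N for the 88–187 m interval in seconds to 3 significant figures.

ΔT = -13.7 K, ΔS = +1.04 psu (deep − shallow).
Δρ/ρ₀ = −αΔT + βΔS = 2.466 × 10⁻³ + 8.008 × 10⁻⁴ = 3.2668 × 10⁻³, so Δρ ≈ 3.352 kg m⁻³.
N² = (g/ρ₀)·Δρ/Δz = g·(Δρ/ρ₀)/Δz = 9.8 × 3.2668 × 10⁻³ / 99 = 3.2338 × 10⁻⁴ s⁻².
N = √(3.2338 × 10⁻⁴) = 0.017983 rad s⁻¹ → T = 2π/N = 349.40 s ≈ 349 s.

349 s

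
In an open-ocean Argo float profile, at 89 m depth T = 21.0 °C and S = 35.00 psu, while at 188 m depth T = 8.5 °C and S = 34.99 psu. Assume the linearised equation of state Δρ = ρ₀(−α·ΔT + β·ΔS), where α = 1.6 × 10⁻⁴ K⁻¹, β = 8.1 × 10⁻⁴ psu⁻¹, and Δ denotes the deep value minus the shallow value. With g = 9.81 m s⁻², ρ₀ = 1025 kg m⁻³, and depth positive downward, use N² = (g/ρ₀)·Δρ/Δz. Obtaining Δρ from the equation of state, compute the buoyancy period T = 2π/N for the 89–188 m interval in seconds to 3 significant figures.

ΔT = -12.5 K, ΔS = -0.01 psu (deep − shallow).
Δρ/ρ₀ = −αΔT + βΔS = 2.00 × 10⁻³ − 8.10 × 10⁻⁶ = 1.9919 × 10⁻³, so Δρ ≈ 2.042 kg m⁻³.
N² = (g/ρ₀)·Δρ/Δz = g·(Δρ/ρ₀)/Δz = 9.81 × 1.9919 × 10⁻³ / 99 = 1.9738 × 10⁻⁴ s⁻².
N = √(1.9738 × 10⁻⁴) = 0.014049 rad s⁻¹ → T = 2π/N = 447.23 s ≈ 447 s.

447 s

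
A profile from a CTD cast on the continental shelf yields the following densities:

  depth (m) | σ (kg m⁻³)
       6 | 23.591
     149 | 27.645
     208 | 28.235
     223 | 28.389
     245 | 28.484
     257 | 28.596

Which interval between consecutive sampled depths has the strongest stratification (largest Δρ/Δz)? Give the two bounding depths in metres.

Compute the density gradient over each adjacent pair:
  6–149 m: Δρ/Δz = 4.054/143 = 0.028 kg m⁻⁴
  149–208 m: Δρ/Δz = 0.590/59 = 0.010 kg m⁻⁴
  208–223 m: Δρ/Δz = 0.154/15 = 0.010 kg m⁻⁴
  223–245 m: Δρ/Δz = 0.095/22 = 4.3 × 10⁻³ kg m⁻⁴
  245–257 m: Δρ/Δz = 0.112/12 = 9.3 × 10⁻³ kg m⁻⁴
The largest gradient is in the 6–149 m interval — the pycnocline.

6–149 m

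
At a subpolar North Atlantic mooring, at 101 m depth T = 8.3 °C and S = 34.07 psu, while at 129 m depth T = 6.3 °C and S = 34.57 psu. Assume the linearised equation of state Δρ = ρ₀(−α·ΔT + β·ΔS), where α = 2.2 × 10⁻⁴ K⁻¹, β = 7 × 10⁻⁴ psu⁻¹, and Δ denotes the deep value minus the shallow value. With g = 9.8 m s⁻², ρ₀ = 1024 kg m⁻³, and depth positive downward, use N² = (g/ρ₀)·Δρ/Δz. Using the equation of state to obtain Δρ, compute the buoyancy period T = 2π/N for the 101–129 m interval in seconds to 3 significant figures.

378 s

ΔT = -2.0 K, ΔS = +0.50 psu (deep − shallow).
Δρ/ρ₀ = −αΔT + βΔS = 4.40 × 10⁻⁴ + 3.50 × 10⁻⁴ = 7.90 × 10⁻⁴, so Δρ ≈ 0.8090 kg m⁻³.
N² = (g/ρ₀)·Δρ/Δz = g·(Δρ/ρ₀)/Δz = 9.8 × 7.90 × 10⁻⁴ / 28 = 2.7650 × 10⁻⁴ s⁻².
N = √(2.7650 × 10⁻⁴) = 0.016628 rad s⁻¹ → T = 2π/N = 377.87 s ≈ 378 s.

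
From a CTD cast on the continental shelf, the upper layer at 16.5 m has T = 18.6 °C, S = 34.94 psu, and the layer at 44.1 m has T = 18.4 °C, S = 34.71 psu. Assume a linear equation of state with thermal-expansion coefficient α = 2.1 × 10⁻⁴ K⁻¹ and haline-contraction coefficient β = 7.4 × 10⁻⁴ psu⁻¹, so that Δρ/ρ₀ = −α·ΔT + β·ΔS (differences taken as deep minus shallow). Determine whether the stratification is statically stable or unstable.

ΔT = 18.4 − 18.6 = -0.2 K and ΔS = 34.71 − 34.94 = -0.23 psu (deep − shallow).
−αΔT = 4.20 × 10⁻⁵; βΔS = -1.702 × 10⁻⁴; sum Δρ/ρ₀ = -1.282 × 10⁻⁴.
Δρ/ρ₀ < 0, so Δρ < 0: deeper water is lighter → statically unstable; the column would overturn.

unstable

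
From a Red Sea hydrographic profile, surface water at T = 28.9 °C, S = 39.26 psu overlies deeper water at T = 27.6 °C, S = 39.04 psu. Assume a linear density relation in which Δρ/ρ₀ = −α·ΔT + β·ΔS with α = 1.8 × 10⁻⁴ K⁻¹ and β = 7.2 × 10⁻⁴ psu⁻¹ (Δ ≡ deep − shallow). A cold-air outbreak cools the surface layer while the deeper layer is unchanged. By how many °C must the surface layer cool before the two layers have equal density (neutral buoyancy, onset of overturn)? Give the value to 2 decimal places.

0.42 °C

Neutral buoyancy requires Δρ = 0, i.e. −α(T_deep − T_surf′) + β(S_deep − S_surf) = 0.
T_surf′ = T_deep − (β/α)·ΔS = 27.6 − (7.2 × 10⁻⁴/1.8 × 10⁻⁴)·(-0.22) = 28.4800 °C.
Cooling required: 28.9 − (28.4800) = 0.4200 °C.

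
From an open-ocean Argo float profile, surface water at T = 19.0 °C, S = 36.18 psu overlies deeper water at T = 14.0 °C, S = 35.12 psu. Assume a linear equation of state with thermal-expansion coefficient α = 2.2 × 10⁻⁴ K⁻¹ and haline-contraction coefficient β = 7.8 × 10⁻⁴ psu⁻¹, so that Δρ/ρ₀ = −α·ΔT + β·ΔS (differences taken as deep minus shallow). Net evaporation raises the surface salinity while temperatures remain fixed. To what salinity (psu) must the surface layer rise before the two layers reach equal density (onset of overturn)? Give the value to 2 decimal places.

Neutral buoyancy requires −α(T_deep − T_surf) + β(S_deep − S_surf′) = 0.
S_surf′ = S_deep − (α/β)·ΔT = 35.12 − (2.2 × 10⁻⁴/7.8 × 10⁻⁴)·(-5.0) = 36.5303 psu.
Increase required: 36.5303 − 36.18 = 0.3503 psu.

36.53 psu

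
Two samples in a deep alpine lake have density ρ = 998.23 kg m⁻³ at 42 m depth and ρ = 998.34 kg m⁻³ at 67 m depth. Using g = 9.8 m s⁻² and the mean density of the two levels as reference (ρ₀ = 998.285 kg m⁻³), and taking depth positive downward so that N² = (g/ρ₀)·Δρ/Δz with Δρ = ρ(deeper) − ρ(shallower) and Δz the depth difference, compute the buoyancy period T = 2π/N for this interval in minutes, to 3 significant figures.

15.9 min

Δρ = 998.34 − 998.23 = 0.11 kg m⁻³ over Δz = 67 − 42 = 25 m.
N² = (9.8/998.285) × (0.11/25) = 4.3194 × 10⁻⁵ s⁻².
N = √(4.3194 × 10⁻⁵) = 6.5722 × 10⁻³ rad s⁻¹, so T = 2π/N = 956.02 s = 15.934 min ≈ 15.9 min.
A positive N² confirms static stability across the interval.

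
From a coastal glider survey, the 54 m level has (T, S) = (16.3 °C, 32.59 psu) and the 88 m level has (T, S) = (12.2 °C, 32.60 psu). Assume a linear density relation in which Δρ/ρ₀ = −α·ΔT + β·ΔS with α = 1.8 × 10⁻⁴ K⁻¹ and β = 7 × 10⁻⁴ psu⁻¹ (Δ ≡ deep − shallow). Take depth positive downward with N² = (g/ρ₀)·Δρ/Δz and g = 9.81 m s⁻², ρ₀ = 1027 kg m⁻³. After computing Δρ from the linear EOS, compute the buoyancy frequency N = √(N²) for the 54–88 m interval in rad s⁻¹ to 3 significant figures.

0.0147 rad s⁻¹

ΔT = -4.1 K, ΔS = +0.01 psu (deep − shallow).
Δρ/ρ₀ = −αΔT + βΔS = 7.38 × 10⁻⁴ + 7.00 × 10⁻⁶ = 7.45 × 10⁻⁴, so Δρ ≈ 0.7651 kg m⁻³.
N² = (g/ρ₀)·Δρ/Δz = g·(Δρ/ρ₀)/Δz = 9.81 × 7.45 × 10⁻⁴ / 34 = 2.1495 × 10⁻⁴ s⁻².
N = √(2.1495 × 10⁻⁴) = 0.014661 rad s⁻¹ ≈ 0.0147 rad s⁻¹.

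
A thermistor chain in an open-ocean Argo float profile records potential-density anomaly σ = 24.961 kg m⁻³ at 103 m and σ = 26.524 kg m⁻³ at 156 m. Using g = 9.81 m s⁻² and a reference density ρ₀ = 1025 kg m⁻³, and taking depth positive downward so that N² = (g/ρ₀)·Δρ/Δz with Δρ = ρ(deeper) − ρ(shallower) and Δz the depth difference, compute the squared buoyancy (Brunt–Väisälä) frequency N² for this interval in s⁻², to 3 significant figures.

2.82 × 10⁻⁴ s⁻²

Δρ = 1026.524 − 1024.961 = 1.563 kg m⁻³ over Δz = 156 − 103 = 53 m.
N² = (9.81/1025) × (1.563/53) = 2.8225 × 10⁻⁴ s⁻² ≈ 2.82 × 10⁻⁴ s⁻².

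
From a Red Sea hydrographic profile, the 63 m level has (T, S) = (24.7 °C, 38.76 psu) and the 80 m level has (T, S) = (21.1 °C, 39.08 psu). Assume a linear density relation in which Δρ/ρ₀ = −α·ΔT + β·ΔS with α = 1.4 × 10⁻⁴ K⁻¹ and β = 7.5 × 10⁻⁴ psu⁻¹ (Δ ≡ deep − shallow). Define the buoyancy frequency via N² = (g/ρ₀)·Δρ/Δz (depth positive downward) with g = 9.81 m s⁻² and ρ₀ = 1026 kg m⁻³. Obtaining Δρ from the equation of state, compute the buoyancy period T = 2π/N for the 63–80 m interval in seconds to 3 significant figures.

ΔT = -3.6 K, ΔS = +0.32 psu (deep − shallow).
Δρ/ρ₀ = −αΔT + βΔS = 5.04 × 10⁻⁴ + 2.40 × 10⁻⁴ = 7.44 × 10⁻⁴, so Δρ ≈ 0.7633 kg m⁻³.
N² = (g/ρ₀)·Δρ/Δz = g·(Δρ/ρ₀)/Δz = 9.81 × 7.44 × 10⁻⁴ / 17 = 4.2933 × 10⁻⁴ s⁻².
N = √(4.2933 × 10⁻⁴) = 0.020720 rad s⁻¹ → T = 2π/N = 303.24 s ≈ 303 s.

303 s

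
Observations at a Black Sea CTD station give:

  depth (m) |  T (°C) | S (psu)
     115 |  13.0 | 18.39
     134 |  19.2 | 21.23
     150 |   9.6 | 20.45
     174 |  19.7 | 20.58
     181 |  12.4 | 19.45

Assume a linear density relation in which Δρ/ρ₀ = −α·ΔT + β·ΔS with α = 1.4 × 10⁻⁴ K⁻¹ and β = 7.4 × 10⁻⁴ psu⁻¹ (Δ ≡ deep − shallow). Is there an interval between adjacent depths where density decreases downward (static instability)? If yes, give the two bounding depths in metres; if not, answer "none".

150–174 m

Evaluate Δρ/ρ₀ = −αΔT + βΔS across each adjacent pair:
  115–134 m: −αΔT+βΔS = −(1.4 × 10⁻⁴)(+6.2)+(7.4 × 10⁻⁴)(+2.84) = 1.2 × 10⁻³ → stable
  134–150 m: −αΔT+βΔS = −(1.4 × 10⁻⁴)(-9.6)+(7.4 × 10⁻⁴)(-0.78) = 7.7 × 10⁻⁴ → stable
  150–174 m: −αΔT+βΔS = −(1.4 × 10⁻⁴)(+10.1)+(7.4 × 10⁻⁴)(+0.13) = -1.3 × 10⁻³ → UNSTABLE
  174–181 m: −αΔT+βΔS = −(1.4 × 10⁻⁴)(-7.3)+(7.4 × 10⁻⁴)(-1.13) = 1.9 × 10⁻⁴ → stable
The 150–174 m interval has Δρ < 0: lighter water underlies denser water.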